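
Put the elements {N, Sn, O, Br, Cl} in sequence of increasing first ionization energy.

N is in period 2, group 15; O is in period 2, group 16; Cl is in period 3, group 17; Br is in period 4, group 17; Sn is in period 5, group 14.
First ionization energy rises across a period (greater Z_eff holds electrons more tightly) and falls down a group (valence electrons are farther from the nucleus).
These span different periods and groups, so the two trends combine.
Br > Sn: relative to Sn, both the across-period and down-group shifts push Br's first ionization energy up.
Cl > Br: they share group 17; the group trend gives Cl the larger value.
O > Cl: the two effects oppose for this pair; the down-group effect wins (1314 vs 1251 kJ/mol).
N > O: this pair runs against the simple trend — see the exception note.
Note the exception: N has a higher first ionization energy than O, contrary to the simple trend — pairing an electron in O's 2p⁴ costs repulsion energy, so O ionizes more easily than half-filled N (2p³).
Tabulated first ionization energy (kJ/mol): N 1402, O 1314, Cl 1251, Br 1140, Sn 709.
So from lowest to highest: Sn < Br < Cl < O < N.

Sn, Br, Cl, O, N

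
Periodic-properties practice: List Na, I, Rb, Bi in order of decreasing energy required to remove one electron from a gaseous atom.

Na is in period 3, group 1; Rb is in period 5, group 1; I is in period 5, group 17; Bi is in period 6, group 15.
Across a period the outer electron is held more tightly (higher IE₁); down a group it sits in a higher shell, more shielded, and comes off more easily.
Neither a single period nor a single group — weigh both effects.
Na > Rb: Na sits above Rb in group 1, so the down-group effect alone puts Na higher.
Bi > Na: the two effects oppose for this pair; the across-period effect wins (703 vs 496 kJ/mol).
I > Bi: relative to Bi, both the across-period and down-group shifts push I's first ionization energy up.
Approximate values (kJ/mol): Na 496, Rb 403, I 1008, Bi 703.
So from highest to lowest: I > Bi > Na > Rb.

I > Bi > Na > Rb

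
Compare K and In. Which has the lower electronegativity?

K

K is in period 4, group 1; In is in period 5, group 13.
Atoms toward the upper right of the periodic table pull bonding electrons most strongly.
Neither a single period nor a single group — weigh both effects.
In > K: the two effects oppose for this pair; the across-period effect wins (1.78 vs 0.82).
Tabulated electronegativity (Pauling): K 0.82, In 1.78.
So K has the lower electronegativity (K < In).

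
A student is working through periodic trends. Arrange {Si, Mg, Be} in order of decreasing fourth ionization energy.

Be, Mg, Si

The fourth ionization energy removes an electron from the +3 ion. For each element: Si³⁺ still has 1 valence electron; Mg³⁺ is already 1 electron into the core; Be³⁺ is already 1 electron into the core.
Breaking into a closed-shell core is much more expensive than removing a leftover valence electron — Mg and Be have the largest IE_4 here.
Tabulated IE_4 (kJ/mol): Si 4356, Mg 10543, Be 21007.
Hence IE_4: Si < Mg < Be.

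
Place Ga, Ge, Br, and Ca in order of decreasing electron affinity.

Br > Ge > Ga > Ca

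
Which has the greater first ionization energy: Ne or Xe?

Ne

Ne is in period 2, group 18; Xe is in period 5, group 18.
Across a period the outer electron is held more tightly (higher IE₁); down a group it sits in a higher shell, more shielded, and comes off more easily.
All are in group 18, so first ionization energy increases up the group.
So Ne has the greater first ionization energy (Ne > Xe).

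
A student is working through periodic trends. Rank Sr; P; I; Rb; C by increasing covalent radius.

C, P, I, Sr, Rb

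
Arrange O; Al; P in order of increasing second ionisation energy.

Al < P < O

After 1 electron has been removed, what remains? O⁺ still has 5 valence electrons; Al⁺ still has 2 valence electrons; P⁺ still has 4 valence electrons.
All are still removing valence electrons, so compare the +1 ions as you would atoms: IE_2 generally rises across a period (higher Z_eff) and falls down a group (larger shell), subject to the usual subshell exceptions.
Valence configurations: O⁺ [He]2s²2p³, Al⁺ [Ne]3s², P⁺ [Ne]3s²3p².
Approximate IE_2 values (kJ/mol): O 3388, Al 1817, P 1907.
Overall IE_2 order: Al < P < O.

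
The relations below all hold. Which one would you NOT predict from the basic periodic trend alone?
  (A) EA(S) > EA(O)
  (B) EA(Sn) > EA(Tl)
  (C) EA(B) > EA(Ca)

The general trend: electron affinity increases across a period and decreases down a group.
(A) S (period 3, group 16) vs O (period 2, group 16): the stated order contradicts the simple trend.
(B) Sn (period 5, group 14) vs Tl (period 6, group 13): the stated order agrees with the simple trend.
(C) B (period 2, group 13) vs Ca (period 4, group 2): the stated order agrees with the simple trend.
The exception is (A): the compact 2p subshell of O repels the added electron more than S's larger 3p does.

(A)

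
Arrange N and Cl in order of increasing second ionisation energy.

Cl, N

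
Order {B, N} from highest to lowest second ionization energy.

N, B

Consider each +1 ion: B⁺ still has 2 valence electrons; N⁺ still has 4 valence electrons.
All are still removing valence electrons, so compare the +1 ions as you would atoms: IE_2 generally rises across a period (higher Z_eff) and falls down a group (larger shell), subject to the usual subshell exceptions.
Valence configurations: B⁺ [He]2s², N⁺ [He]2s²2p².
The numbers (kJ/mol): B 2427, N 2856.
Hence IE_2: B < N.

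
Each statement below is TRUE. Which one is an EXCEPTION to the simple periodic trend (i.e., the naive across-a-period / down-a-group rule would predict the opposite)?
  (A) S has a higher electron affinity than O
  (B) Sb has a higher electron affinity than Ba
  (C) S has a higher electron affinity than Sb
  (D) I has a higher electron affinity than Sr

(A)

The general trend: electron affinity increases across a period and decreases down a group.
(A) S (period 3, group 16) vs O (period 2, group 16): the stated order contradicts the simple trend.
(B) Sb (period 5, group 15) vs Ba (period 6, group 2): the stated order agrees with the simple trend.
(C) S (period 3, group 16) vs Sb (period 5, group 15): the stated order agrees with the simple trend.
(D) I (period 5, group 17) vs Sr (period 5, group 2): the stated order agrees with the simple trend.
The exception is (A): the compact 2p subshell of O repels the added electron more than S's larger 3p does.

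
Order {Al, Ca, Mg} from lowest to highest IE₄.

Ca < Mg < Al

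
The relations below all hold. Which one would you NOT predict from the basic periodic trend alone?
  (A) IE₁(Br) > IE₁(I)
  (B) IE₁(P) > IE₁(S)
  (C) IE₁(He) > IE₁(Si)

The general trend: first ionization energy increases across a period and decreases down a group.
(A) Br (period 4, group 17) vs I (period 5, group 17): the stated order agrees with the simple trend.
(B) P (period 3, group 15) vs S (period 3, group 16): the stated order contradicts the simple trend.
(C) He (period 1, group 18) vs Si (period 3, group 14): the stated order agrees with the simple trend.
The exception is (B): S (3p⁴) ionizes more easily than half-filled P (3p³) because the paired 3p electron in S is pushed out by e⁻–e⁻ repulsion.

(B)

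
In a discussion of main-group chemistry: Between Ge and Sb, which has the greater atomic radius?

Sb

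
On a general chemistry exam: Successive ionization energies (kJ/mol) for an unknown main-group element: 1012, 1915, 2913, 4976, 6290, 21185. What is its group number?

Group 15

Look for the largest jump between consecutive ionization energies: IE6/IE5 ≈ 3.4, far larger than any earlier ratio.
That jump marks the point where a core electron is being removed. So the atom has 5 valence electrons.
A main-group element with 5 valence electrons is in group 15.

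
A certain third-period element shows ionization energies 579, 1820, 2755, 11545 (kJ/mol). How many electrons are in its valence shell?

3

Look for the largest jump between consecutive ionization energies: IE4/IE3 ≈ 4.2, far larger than any earlier ratio.
That jump marks the point where a core electron is being removed. So the atom has 3 valence electrons.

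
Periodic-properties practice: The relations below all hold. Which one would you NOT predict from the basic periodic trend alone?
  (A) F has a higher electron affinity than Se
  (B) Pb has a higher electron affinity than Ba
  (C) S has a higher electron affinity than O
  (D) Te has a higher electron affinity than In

The general trend: electron affinity increases across a period and decreases down a group.
(A) F (period 2, group 17) vs Se (period 4, group 16): the stated order agrees with the simple trend.
(B) Pb (period 6, group 14) vs Ba (period 6, group 2): the stated order agrees with the simple trend.
(C) S (period 3, group 16) vs O (period 2, group 16): the stated order contradicts the simple trend.
(D) Te (period 5, group 16) vs In (period 5, group 13): the stated order agrees with the simple trend.
The exception is (C): the compact 2p subshell of O repels the added electron more than S's larger 3p does.

(C)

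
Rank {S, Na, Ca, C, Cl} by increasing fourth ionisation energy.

IE_4 is the cost of taking one more electron from the +3 cation: S³⁺ still has 3 valence electrons; Na³⁺ is already 2 electrons into the core; Ca³⁺ is already 1 electron into the core; C³⁺ still has 1 valence electron; Cl³⁺ still has 4 valence electrons.
Breaking into a closed-shell core is much more expensive than removing a leftover valence electron — Ca and Na have the largest IE_4 here.
Valence configurations: S³⁺ [Ne]3s²3p¹, C³⁺ [He]2s¹, Cl³⁺ [Ne]3s²3p².
Approximate IE_4 values (kJ/mol): S 4556, Na 9543, Ca 6491, C 6223, Cl 5159.
Putting it together, IE_4: S < Cl < C < Ca < Na.

S, Cl, C, Ca, Na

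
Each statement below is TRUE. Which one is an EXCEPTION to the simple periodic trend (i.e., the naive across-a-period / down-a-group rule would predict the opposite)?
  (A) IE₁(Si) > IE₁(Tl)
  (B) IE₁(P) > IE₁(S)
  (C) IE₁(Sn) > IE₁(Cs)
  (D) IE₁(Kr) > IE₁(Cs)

(B)

The general trend: first ionization energy increases across a period and decreases down a group.
(A) Si (period 3, group 14) vs Tl (period 6, group 13): the stated order agrees with the simple trend.
(B) P (period 3, group 15) vs S (period 3, group 16): the stated order contradicts the simple trend.
(C) Sn (period 5, group 14) vs Cs (period 6, group 1): the stated order agrees with the simple trend.
(D) Kr (period 4, group 18) vs Cs (period 6, group 1): the stated order agrees with the simple trend.
The exception is (B): S (3p⁴) ionizes more easily than half-filled P (3p³) because the paired 3p electron in S is pushed out by e⁻–e⁻ repulsion.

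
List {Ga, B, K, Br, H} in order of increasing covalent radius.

H < B < Br < Ga < K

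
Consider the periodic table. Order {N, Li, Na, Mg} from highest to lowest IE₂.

Li > Na > N > Mg

IE_2 is the cost of taking one more electron from the +1 cation: N⁺ still has 4 valence electrons; Li⁺ is the bare [He] core; Na⁺ is the bare [Ne] core; Mg⁺ still has 1 valence electron.
Breaking into a closed-shell core is much more expensive than removing a leftover valence electron — Na and Li have the largest IE_2 here.
Valence configurations: N⁺ [He]2s²2p², Mg⁺ [Ne]3s¹.
The numbers (kJ/mol): N 2856, Li 7298, Na 4562, Mg 1451.
So the second ionization energies run Mg < N < Na < Li.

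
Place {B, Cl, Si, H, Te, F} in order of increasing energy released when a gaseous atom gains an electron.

B < H < Si < Te < F < Cl

H is in period 1, group 1; B is in period 2, group 13; F is in period 2, group 17; Si is in period 3, group 14; Cl is in period 3, group 17; Te is in period 5, group 16.
Atoms with high Z_eff and room in the valence shell (especially the halogens) have the most exothermic electron affinities.
Here both period and group differ, so the two effects have to be weighed against each other.
H > B: the two effects oppose for this pair; the down-group effect wins (73 vs 27 kJ/mol).
Si > H: the two effects oppose for this pair; the across-period effect wins (134 vs 73 kJ/mol).
Te > Si: the two effects oppose for this pair; the across-period effect wins (190 vs 134 kJ/mol).
F > Te: relative to Te, both the across-period and down-group shifts push F's electron affinity up.
Cl > F: this pair runs against the simple trend — see the exception note.
Note the exception: Cl has a higher electron affinity than F, contrary to the simple trend — F's small 2p subshell makes the incoming electron feel strong e⁻–e⁻ repulsion, so Cl actually releases more energy on gaining an electron.
Approximate values (kJ/mol): H 73, B 27, F 328, Si 134, Cl 349, Te 190.
So from lowest to highest: B < H < Si < Te < F < Cl.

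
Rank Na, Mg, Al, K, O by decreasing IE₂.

Na > O > K > Al > Mg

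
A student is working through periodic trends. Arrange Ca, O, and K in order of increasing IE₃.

Consider each +2 ion: Ca²⁺ is the bare [Ar] core; O²⁺ still has 4 valence electrons; K²⁺ is already 1 electron into the core.
Usually core removal costs more than valence removal, but here the competition is close: a tightly held n=2 valence electron can cost more to remove than an n=3 core electron, so the actual values have to decide it.
The numbers (kJ/mol): Ca 4912, O 5300, K 4420.
Hence IE_3: K < Ca < O.

K < Ca < O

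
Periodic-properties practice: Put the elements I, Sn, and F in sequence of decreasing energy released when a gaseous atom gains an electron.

F > I > Sn

F is in period 2, group 17; Sn is in period 5, group 14; I is in period 5, group 17.
Atoms with high Z_eff and room in the valence shell (especially the halogens) have the most exothermic electron affinities.
Neither a single period nor a single group — weigh both effects.
I > Sn: I lies to the right of Sn in period 5, so the across-period effect alone puts I higher.
F > I: they share group 17; the group trend gives F the larger value.
Approximate values (kJ/mol): F 328, Sn 107, I 295.
So from highest to lowest: F > I > Sn.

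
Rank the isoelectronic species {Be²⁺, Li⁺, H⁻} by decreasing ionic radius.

All of these have 2 electrons, so size is governed by nuclear charge alone: the more protons, the stronger the pull on the same electron cloud, and the smaller the ion.
Nuclear charges: Be²⁺ (Z=4), Li⁺ (Z=3), H⁻ (Z=1).
Largest to smallest: H⁻ > Li⁺ > Be²⁺.

H⁻ > Li⁺ > Be²⁺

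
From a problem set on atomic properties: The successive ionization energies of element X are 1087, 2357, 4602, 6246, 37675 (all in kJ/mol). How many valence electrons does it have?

4

Look for the largest jump between consecutive ionization energies: IE5/IE4 ≈ 6.0, far larger than any earlier ratio.
That jump marks the point where a core electron is being removed. So the atom has 4 valence electrons.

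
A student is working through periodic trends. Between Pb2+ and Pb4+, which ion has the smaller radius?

Pb4+

Both ions have Z = 82 protons, but Pb4+ has lost more electrons, so its remaining electrons feel a larger effective nuclear charge per electron and are pulled in more tightly.
Higher positive charge → smaller ion, so Pb2+ > Pb4+.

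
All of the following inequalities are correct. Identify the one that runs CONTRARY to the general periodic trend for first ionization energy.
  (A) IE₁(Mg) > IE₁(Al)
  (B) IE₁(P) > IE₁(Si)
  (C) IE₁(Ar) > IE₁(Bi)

(A)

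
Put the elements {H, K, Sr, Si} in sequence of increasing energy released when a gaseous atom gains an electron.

Sr < K < H < Si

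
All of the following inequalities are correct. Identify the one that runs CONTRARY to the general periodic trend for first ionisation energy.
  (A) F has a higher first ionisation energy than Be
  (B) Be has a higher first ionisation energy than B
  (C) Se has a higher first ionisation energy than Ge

The general trend: first ionisation energy increases across a period and decreases down a group.
(A) F (period 2, group 17) vs Be (period 2, group 2): the stated order agrees with the simple trend.
(B) Be (period 2, group 2) vs B (period 2, group 13): the stated order contradicts the simple trend.
(C) Se (period 4, group 16) vs Ge (period 4, group 14): the stated order agrees with the simple trend.
The exception is (B): removing B's lone 2p electron is easier than breaking Be's filled 2s².

(B)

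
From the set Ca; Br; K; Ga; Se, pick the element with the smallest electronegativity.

K is in period 4, group 1; Ca is in period 4, group 2; Ga is in period 4, group 13; Se is in period 4, group 16; Br is in period 4, group 17.
Smaller atoms with higher effective nuclear charge are more electronegative.
All lie in period 4, so electronegativity increases left to right.
The smallest electronegativity among these belongs to K.

K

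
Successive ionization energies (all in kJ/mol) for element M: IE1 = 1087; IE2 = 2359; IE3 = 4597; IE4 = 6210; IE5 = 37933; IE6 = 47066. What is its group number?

Look for the largest jump between consecutive ionization energies: IE5/IE4 ≈ 6.1, far larger than any earlier ratio.
That jump marks the point where a core electron is being removed. So the atom has 4 valence electrons.
A main-group element with 4 valence electrons is in group 14.

Group 14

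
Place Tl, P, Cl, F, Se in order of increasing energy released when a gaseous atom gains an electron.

Tl < P < Se < F < Cl

F is in period 2, group 17; P is in period 3, group 15; Cl is in period 3, group 17; Se is in period 4, group 16; Tl is in period 6, group 13.
Adding an electron releases more energy for atoms nearer the top right (short of the noble gases).
Neither a single period nor a single group — weigh both effects.
P > Tl: relative to Tl, both the across-period and down-group shifts push P's electron affinity up.
Se > P: period and group pull opposite ways; the across-period shift dominates (195 vs 72 kJ/mol).
F > Se: both effects reinforce here, so F is clearly the higher of the two.
Cl > F: this pair runs against the simple trend — see the exception note.
Note the exception: Cl has a higher electron affinity than F, contrary to the simple trend — F's small 2p subshell makes the incoming electron feel strong e⁻–e⁻ repulsion, so Cl actually releases more energy on gaining an electron.
Approximate values (kJ/mol): F 328, P 72, Cl 349, Se 195, Tl 19.
So from lowest to highest: Tl < P < Se < F < Cl.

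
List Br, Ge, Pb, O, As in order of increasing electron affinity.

Pb, As, Ge, O, Br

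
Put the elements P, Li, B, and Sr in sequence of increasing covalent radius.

B < P < Li < Sr

Moving right in a period, electrons are added to the same shell under a stronger nuclear pull, so atoms get smaller; moving down, a new shell is opened and atoms get larger.
Here both period and group differ, so the two effects have to be weighed against each other.
P > B: the two effects oppose for this pair; the down-group effect wins (111 vs 85 pm).
Li > P: period and group pull opposite ways; the across-period shift dominates (133 vs 111 pm).
Sr > Li: the two effects oppose for this pair; the down-group effect wins (185 vs 133 pm).
Tabulated atomic radius (pm): Li 133, B 85, P 111, Sr 185.
So from smallest to largest: B < P < Li < Sr.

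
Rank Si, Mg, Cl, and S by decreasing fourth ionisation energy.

Mg, Cl, S, Si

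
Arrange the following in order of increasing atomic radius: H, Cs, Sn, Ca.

H < Sn < Ca < Cs

H is in period 1, group 1; Ca is in period 4, group 2; Sn is in period 5, group 14; Cs is in period 6, group 1.
Moving right in a period, electrons are added to the same shell under a stronger nuclear pull, so atoms get smaller; moving down, a new shell is opened and atoms get larger.
Here both period and group differ, so the two effects have to be weighed against each other.
Sn > H: the two effects oppose for this pair; the down-group effect wins (140 vs 32 pm).
Ca > Sn: the two effects oppose for this pair; the across-period effect wins (171 vs 140 pm).
Cs > Ca: both effects reinforce here, so Cs is clearly the larger of the two.
For reference (pm): H 32, Ca 171, Sn 140, Cs 232.
So from smallest to largest: H < Sn < Ca < Cs.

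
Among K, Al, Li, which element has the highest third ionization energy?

IE_3 is the cost of taking one more electron from the +2 cation: K²⁺ is already 1 electron into the core; Al²⁺ still has 1 valence electron; Li²⁺ is already 1 electron into the core.
Pulling an electron out of a noble-gas core costs far more than removing a remaining valence electron, so K and Li sit at the high end of IE_3.
Approximate IE_3 values (kJ/mol): K 4420, Al 2745, Li 11815.
So the third ionization energies run Al < K < Li.

Li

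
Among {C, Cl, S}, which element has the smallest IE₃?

Consider each +2 ion: C²⁺ still has 2 valence electrons; Cl²⁺ still has 5 valence electrons; S²⁺ still has 4 valence electrons.
All are still removing valence electrons, so compare the +2 ions as you would atoms: IE_3 generally rises across a period (higher Z_eff) and falls down a group (larger shell), subject to the usual subshell exceptions.
Valence configurations: C²⁺ [He]2s², Cl²⁺ [Ne]3s²3p³, S²⁺ [Ne]3s²3p².
The numbers (kJ/mol): C 4620, Cl 3822, S 3357.
So the third ionization energies run S < Cl < C.

S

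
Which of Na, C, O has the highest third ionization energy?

Na

The third ionization energy removes an electron from the +2 ion. For each element: Na²⁺ is already 1 electron into the core; C²⁺ still has 2 valence electrons; O²⁺ still has 4 valence electrons.
Core electrons are held far more tightly than valence electrons, so Na tops the IE_3 order.
Valence configurations: C²⁺ [He]2s², O²⁺ [He]2s²2p².
Tabulated IE_3 (kJ/mol): Na 6910, C 4620, O 5300.
Hence IE_3: C < O < Na.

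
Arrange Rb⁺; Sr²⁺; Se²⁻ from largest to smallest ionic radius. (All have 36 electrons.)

Se²⁻, Rb⁺, Sr²⁺

All of these have 36 electrons, so size is governed by nuclear charge alone: the more protons, the stronger the pull on the same electron cloud, and the smaller the ion.
Nuclear charges: Sr²⁺ (Z=38), Rb⁺ (Z=37), Se²⁻ (Z=34).
Largest to smallest: Se²⁻ > Rb⁺ > Sr²⁺.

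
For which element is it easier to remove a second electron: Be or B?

The second ionization energy removes an electron from the +1 ion. For each element: Be⁺ still has 1 valence electron; B⁺ still has 2 valence electrons.
All are still removing valence electrons, so compare the +1 ions as you would atoms: IE_2 generally rises across a period (higher Z_eff) and falls down a group (larger shell), subject to the usual subshell exceptions.
Valence configurations: Be⁺ [He]2s¹, B⁺ [He]2s².
Tabulated IE_2 (kJ/mol): Be 1757, B 2427.
Putting it together, IE_2: Be < B.

Be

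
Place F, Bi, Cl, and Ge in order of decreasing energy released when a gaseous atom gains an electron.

Cl > F > Ge > Bi

Atoms with high Z_eff and room in the valence shell (especially the halogens) have the most exothermic electron affinities.
Here both period and group differ, so the two effects have to be weighed against each other.
Ge > Bi: the two effects oppose for this pair; the down-group effect wins (119 vs 91 kJ/mol).
F > Ge: both effects reinforce here, so F is clearly the higher of the two.
Cl > F: this pair runs against the simple trend — see the exception note.
Note the exception: Cl has a higher electron affinity than F, contrary to the simple trend — F's small 2p subshell makes the incoming electron feel strong e⁻–e⁻ repulsion, so Cl actually releases more energy on gaining an electron.
Approximate values (kJ/mol): F 328, Cl 349, Ge 119, Bi 91.
So from highest to lowest: Cl > F > Ge > Bi.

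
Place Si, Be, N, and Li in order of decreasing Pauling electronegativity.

Li is in period 2, group 1; Be is in period 2, group 2; N is in period 2, group 15; Si is in period 3, group 14.
Electronegativity increases across a period and decreases down a group, tracking effective nuclear charge and atomic size.
Here both period and group differ, so the two effects have to be weighed against each other.
Be > Li: both are in period 2; the period trend gives Be the larger value.
Si > Be: the two effects oppose for this pair; the across-period effect wins (1.90 vs 1.57).
N > Si: relative to Si, both the across-period and down-group shifts push N's electronegativity up.
Tabulated electronegativity (Pauling): Li 0.98, Be 1.57, N 3.04, Si 1.90.
So from highest to lowest: N > Si > Be > Li.

N > Si > Be > Li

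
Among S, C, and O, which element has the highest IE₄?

O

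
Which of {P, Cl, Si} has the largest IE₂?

Cl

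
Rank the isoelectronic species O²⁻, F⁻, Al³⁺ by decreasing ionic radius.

O²⁻ > F⁻ > Al³⁺

All of these have 10 electrons, so size is governed by nuclear charge alone: the more protons, the stronger the pull on the same electron cloud, and the smaller the ion.
Nuclear charges: Al³⁺ (Z=13), F⁻ (Z=9), O²⁻ (Z=8).
Largest to smallest: O²⁻ > F⁻ > Al³⁺.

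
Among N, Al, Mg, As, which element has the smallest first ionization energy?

Al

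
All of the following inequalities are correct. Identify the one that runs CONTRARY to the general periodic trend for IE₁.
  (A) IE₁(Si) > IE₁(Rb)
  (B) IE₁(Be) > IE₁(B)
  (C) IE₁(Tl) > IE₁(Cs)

(B)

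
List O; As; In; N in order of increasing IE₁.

First ionization energy rises across a period (greater Z_eff holds electrons more tightly) and falls down a group (valence electrons are farther from the nucleus).
These span different periods and groups, so the two trends combine.
As > In: relative to In, both the across-period and down-group shifts push As's first ionization energy up.
O > As: relative to As, both the across-period and down-group shifts push O's first ionization energy up.
N > O: this pair runs against the simple trend — see the exception note.
Note the exception: N has a higher first ionization energy than O, contrary to the simple trend — pairing an electron in O's 2p⁴ costs repulsion energy, so O ionizes more easily than half-filled N (2p³).
Approximate values (kJ/mol): N 1402, O 1314, As 947, In 558.
So from lowest to highest: In < As < O < N.

In, As, O, N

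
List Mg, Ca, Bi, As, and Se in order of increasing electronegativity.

Mg is in period 3, group 2; Ca is in period 4, group 2; As is in period 4, group 15; Se is in period 4, group 16; Bi is in period 6, group 15.
EN rises left→right (higher Z_eff, smaller atoms) and falls top→bottom (larger, more shielded atoms).
Neither a single period nor a single group — weigh both effects.
Mg > Ca: they share group 2; the group trend gives Mg the larger value.
Bi > Mg: the two effects oppose for this pair; the across-period effect wins (2.02 vs 1.31).
As > Bi: they share group 15; the group trend gives As the larger value.
Se > As: both are in period 4; the period trend gives Se the larger value.
Approximate values (Pauling): Mg 1.31, Ca 1.00, As 2.18, Se 2.55, Bi 2.02.
So from lowest to highest: Ca < Mg < Bi < As < Se.

Ca < Mg < Bi < As < Se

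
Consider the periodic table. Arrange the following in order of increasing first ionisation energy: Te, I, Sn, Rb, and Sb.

Rb < Sn < Sb < Te < I

Removing the outermost electron gets harder across a period and easier down a group.
All lie in period 5, so first ionization energy increases left to right.
So from lowest to highest: Rb < Sn < Sb < Te < I.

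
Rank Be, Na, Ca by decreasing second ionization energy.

Na > Be > Ca

After 1 electron has been removed, what remains? Be⁺ still has 1 valence electron; Na⁺ is the bare [Ne] core; Ca⁺ still has 1 valence electron.
Core electrons are held far more tightly than valence electrons, so Na tops the IE_2 order.
Valence configurations: Be⁺ [He]2s¹, Ca⁺ [Ar]4s¹.
Tabulated IE_2 (kJ/mol): Be 1757, Na 4562, Ca 1145.
Hence IE_2: Ca < Be < Na.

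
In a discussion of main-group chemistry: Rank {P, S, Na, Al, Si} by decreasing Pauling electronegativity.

Na is in period 3, group 1; Al is in period 3, group 13; Si is in period 3, group 14; P is in period 3, group 15; S is in period 3, group 16.
Smaller atoms with higher effective nuclear charge are more electronegative.
All lie in period 3, so electronegativity increases left to right.
So from highest to lowest: S > P > Si > Al > Na.

S > P > Si > Al > Na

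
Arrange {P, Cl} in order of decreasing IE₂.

Cl > P

IE_2 is the cost of taking one more electron from the +1 cation: P⁺ still has 4 valence electrons; Cl⁺ still has 6 valence electrons.
All are still removing valence electrons, so compare the +1 ions as you would atoms: IE_2 generally rises across a period (higher Z_eff) and falls down a group (larger shell), subject to the usual subshell exceptions.
Valence configurations: P⁺ [Ne]3s²3p², Cl⁺ [Ne]3s²3p⁴.
Tabulated IE_2 (kJ/mol): P 1907, Cl 2298.
Putting it together, IE_2: P < Cl.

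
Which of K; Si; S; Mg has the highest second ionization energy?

K

Consider each +1 ion: K⁺ is the bare [Ar] core; Si⁺ still has 3 valence electrons; S⁺ still has 5 valence electrons; Mg⁺ still has 1 valence electron.
Pulling an electron out of a noble-gas core costs far more than removing a remaining valence electron, so K sits at the high end of IE_2.
Valence configurations: Si⁺ [Ne]3s²3p¹, S⁺ [Ne]3s²3p³, Mg⁺ [Ne]3s¹.
The numbers (kJ/mol): K 3052, Si 1577, S 2252, Mg 1451.
Hence IE_2: Mg < Si < S < K.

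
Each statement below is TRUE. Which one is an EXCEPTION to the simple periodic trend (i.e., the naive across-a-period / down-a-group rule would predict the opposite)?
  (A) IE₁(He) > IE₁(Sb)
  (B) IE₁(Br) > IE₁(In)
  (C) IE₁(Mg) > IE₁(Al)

The general trend: first ionisation energy increases across a period and decreases down a group.
(A) He (period 1, group 18) vs Sb (period 5, group 15): the stated order agrees with the simple trend.
(B) Br (period 4, group 17) vs In (period 5, group 13): the stated order agrees with the simple trend.
(C) Mg (period 3, group 2) vs Al (period 3, group 13): the stated order contradicts the simple trend.
The exception is (C): Al's single 3p electron is easier to remove than one from Mg's filled 3s².

(C)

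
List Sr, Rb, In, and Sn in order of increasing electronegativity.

Rb < Sr < In < Sn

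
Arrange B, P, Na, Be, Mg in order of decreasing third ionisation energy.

IE_3 is the cost of taking one more electron from the +2 cation: B²⁺ still has 1 valence electron; P²⁺ still has 3 valence electrons; Na²⁺ is already 1 electron into the core; Be²⁺ is the bare [He] core; Mg²⁺ is the bare [Ne] core.
Pulling an electron out of a noble-gas core costs far more than removing a remaining valence electron, so Na, Mg and Be sit at the high end of IE_3.
Valence configurations: B²⁺ [He]2s¹, P²⁺ [Ne]3s²3p¹.
The numbers (kJ/mol): B 3660, P 2914, Na 6910, Be 14849, Mg 7733.
Hence IE_3: P < B < Na < Mg < Be.

Be > Mg > Na > B > P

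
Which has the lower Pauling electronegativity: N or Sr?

Sr

EN rises left→right (higher Z_eff, smaller atoms) and falls top→bottom (larger, more shielded atoms).
Neither a single period nor a single group — weigh both effects.
N > Sr: relative to Sr, both the across-period and down-group shifts push N's electronegativity up.
For reference (Pauling): N 3.04, Sr 0.95.
So Sr has the lower Pauling electronegativity (Sr < N).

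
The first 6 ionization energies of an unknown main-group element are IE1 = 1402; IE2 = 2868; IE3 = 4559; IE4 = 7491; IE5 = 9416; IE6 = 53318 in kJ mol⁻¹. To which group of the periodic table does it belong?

Group 15

Look for the largest jump between consecutive ionization energies: IE6/IE5 ≈ 5.7, far larger than any earlier ratio.
That jump marks the point where a core electron is being removed. So the atom has 5 valence electrons.
A main-group element with 5 valence electrons is in group 15.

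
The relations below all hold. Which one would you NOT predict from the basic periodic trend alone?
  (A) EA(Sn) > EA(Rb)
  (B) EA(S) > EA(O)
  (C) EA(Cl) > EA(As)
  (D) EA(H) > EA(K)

(B)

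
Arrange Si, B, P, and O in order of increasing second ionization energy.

Si < P < B < O

After 1 electron has been removed, what remains? Si⁺ still has 3 valence electrons; B⁺ still has 2 valence electrons; P⁺ still has 4 valence electrons; O⁺ still has 5 valence electrons.
All are still removing valence electrons, so compare the +1 ions as you would atoms: IE_2 generally rises across a period (higher Z_eff) and falls down a group (larger shell), subject to the usual subshell exceptions.
Valence configurations: Si⁺ [Ne]3s²3p¹, B⁺ [He]2s², P⁺ [Ne]3s²3p², O⁺ [He]2s²2p³.
The numbers (kJ/mol): Si 1577, B 2427, P 1907, O 3388.
Putting it together, IE_2: Si < P < B < O.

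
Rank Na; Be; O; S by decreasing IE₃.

After 2 electrons have been removed, what remains? Na²⁺ is already 1 electron into the core; Be²⁺ is the bare [He] core; O²⁺ still has 4 valence electrons; S²⁺ still has 4 valence electrons.
Pulling an electron out of a noble-gas core costs far more than removing a remaining valence electron, so Na and Be sit at the high end of IE_3.
Valence configurations: O²⁺ [He]2s²2p², S²⁺ [Ne]3s²3p².
Tabulated IE_3 (kJ/mol): Na 6910, Be 14849, O 5300, S 3357.
So the third ionization energies run S < O < Na < Be.

Be > Na > O > S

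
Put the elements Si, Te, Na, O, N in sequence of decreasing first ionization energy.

N > O > Te > Si > Na

Removing the outermost electron gets harder across a period and easier down a group.
Here both period and group differ, so the two effects have to be weighed against each other.
Si > Na: both are in period 3; the period trend gives Si the larger value.
Te > Si: period and group pull opposite ways; the across-period shift dominates (869 vs 786 kJ/mol).
O > Te: O sits above Te in group 16, so the down-group effect alone puts O higher.
N > O: this pair runs against the simple trend — see the exception note.
Note the exception: N has a higher first ionization energy than O, contrary to the simple trend — pairing an electron in O's 2p⁴ costs repulsion energy, so O ionizes more easily than half-filled N (2p³).
For reference (kJ/mol): N 1402, O 1314, Na 496, Si 786, Te 869.
So from highest to lowest: N > O > Te > Si > Na.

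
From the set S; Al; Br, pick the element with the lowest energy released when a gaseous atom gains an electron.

Al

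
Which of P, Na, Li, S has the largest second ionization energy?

IE_2 is the cost of taking one more electron from the +1 cation: P⁺ still has 4 valence electrons; Na⁺ is the bare [Ne] core; Li⁺ is the bare [He] core; S⁺ still has 5 valence electrons.
Breaking into a closed-shell core is much more expensive than removing a leftover valence electron — Na and Li have the largest IE_2 here.
Valence configurations: P⁺ [Ne]3s²3p², S⁺ [Ne]3s²3p³.
Approximate IE_2 values (kJ/mol): P 1907, Na 4562, Li 7298, S 2252.
Putting it together, IE_2: P < S < Na < Li.

Li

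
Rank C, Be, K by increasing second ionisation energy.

Be < C < K

Consider each +1 ion: C⁺ still has 3 valence electrons; Be⁺ still has 1 valence electron; K⁺ is the bare [Ar] core.
Pulling an electron out of a noble-gas core costs far more than removing a remaining valence electron, so K sits at the high end of IE_2.
Valence configurations: C⁺ [He]2s²2p¹, Be⁺ [He]2s¹.
Tabulated IE_2 (kJ/mol): C 2353, Be 1757, K 3052.
Hence IE_2: Be < C < K.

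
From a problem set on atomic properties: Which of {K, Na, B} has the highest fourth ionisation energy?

B

IE_4 is the cost of taking one more electron from the +3 cation: K³⁺ is already 2 electrons into the core; Na³⁺ is already 2 electrons into the core; B³⁺ is the bare [He] core.
All of these are removing an electron from a noble-gas core or deeper; the smaller core (lower principal quantum number) is held far more tightly, and within a period the higher nuclear charge binds the same core more tightly.
Tabulated IE_4 (kJ/mol): K 5877, Na 9543, B 25026.
So the fourth ionization energies run K < Na < B.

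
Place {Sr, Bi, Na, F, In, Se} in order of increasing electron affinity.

F is in period 2, group 17; Na is in period 3, group 1; Se is in period 4, group 16; Sr is in period 5, group 2; In is in period 5, group 13; Bi is in period 6, group 15.
Electron affinity generally becomes more exothermic across a period toward the halogens and less exothermic down a group.
These span different periods and groups, so the two trends combine.
In > Sr: both are in period 5; the period trend gives In the larger value.
Na > In: period and group pull opposite ways; the down-group shift dominates (53 vs 29 kJ/mol).
Bi > Na: the two effects oppose for this pair; the across-period effect wins (91 vs 53 kJ/mol).
Se > Bi: both effects reinforce here, so Se is clearly the higher of the two.
F > Se: both effects reinforce here, so F is clearly the higher of the two.
Tabulated electron affinity (kJ/mol): F 328, Na 53, Se 195, Sr 5, In 29, Bi 91.
So from lowest to highest: Sr < In < Na < Bi < Se < F.

Sr < In < Na < Bi < Se < F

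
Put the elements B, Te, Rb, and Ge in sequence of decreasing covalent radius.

B is in period 2, group 13; Ge is in period 4, group 14; Rb is in period 5, group 1; Te is in period 5, group 16.
Moving right in a period, electrons are added to the same shell under a stronger nuclear pull, so atoms get smaller; moving down, a new shell is opened and atoms get larger.
Here both period and group differ, so the two effects have to be weighed against each other.
Ge > B: period and group pull opposite ways; the down-group shift dominates (121 vs 85 pm).
Te > Ge: period and group pull opposite ways; the down-group shift dominates (136 vs 121 pm).
Rb > Te: Rb lies to the left of Te in period 5, so the across-period effect alone puts Rb larger.
For reference (pm): B 85, Ge 121, Rb 210, Te 136.
So from largest to smallest: Rb > Te > Ge > B.

Rb, Te, Ge, B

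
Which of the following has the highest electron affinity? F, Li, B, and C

F

EA tends to increase across a period and decrease down a group, though the pattern is less regular than for IE or radius.
All lie in period 2; the across-period trend (electron affinity increases left to right) applies, with the exception below.
Note the exception: Li has a higher electron affinity than B, contrary to the simple trend — B's ns²np¹ configuration gives only a small electron affinity — the sparsely filled np subshell binds an added electron weakly.
For reference (kJ/mol): Li 60, B 27, C 122, F 328.
The highest electron affinity among these belongs to F.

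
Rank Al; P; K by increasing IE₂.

Consider each +1 ion: Al⁺ still has 2 valence electrons; P⁺ still has 4 valence electrons; K⁺ is the bare [Ar] core.
Core electrons are held far more tightly than valence electrons, so K tops the IE_2 order.
Valence configurations: Al⁺ [Ne]3s², P⁺ [Ne]3s²3p².
The numbers (kJ/mol): Al 1817, P 1907, K 3052.
So the second ionization energies run Al < P < K.

Al < P < K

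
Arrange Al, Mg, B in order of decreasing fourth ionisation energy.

The fourth ionization energy removes an electron from the +3 ion. For each element: Al³⁺ is the bare [Ne] core; Mg³⁺ is already 1 electron into the core; B³⁺ is the bare [He] core.
All of these are removing an electron from a noble-gas core or deeper; the smaller core (lower principal quantum number) is held far more tightly, and within a period the higher nuclear charge binds the same core more tightly.
The numbers (kJ/mol): Al 11577, Mg 10543, B 25026.
Overall IE_4 order: Mg < Al < B.

B > Al > Mg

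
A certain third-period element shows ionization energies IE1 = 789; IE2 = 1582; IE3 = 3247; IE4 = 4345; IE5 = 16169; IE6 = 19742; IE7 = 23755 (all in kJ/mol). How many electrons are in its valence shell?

4

Look for the largest jump between consecutive ionization energies: IE5/IE4 ≈ 3.7, far larger than any earlier ratio.
That jump marks the point where a core electron is being removed. So the atom has 4 valence electrons.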